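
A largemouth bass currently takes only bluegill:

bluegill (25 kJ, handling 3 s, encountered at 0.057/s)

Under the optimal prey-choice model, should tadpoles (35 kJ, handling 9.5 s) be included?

Yes

Current rate: (0.057×25)/(1 + 0.057×3) = 1.217 kJ/s.
Profitability of tadpoles: 35/9.5 = 3.684 kJ/s.
Since 3.684 > R, including tadpoles increases the long-run rate.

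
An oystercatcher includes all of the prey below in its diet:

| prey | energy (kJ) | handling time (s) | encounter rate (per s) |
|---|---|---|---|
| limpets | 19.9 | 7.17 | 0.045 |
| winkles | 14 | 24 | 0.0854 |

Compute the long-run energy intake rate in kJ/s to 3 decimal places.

0.620 kJ/s

R = (0.045×19.9 + 0.0854×14) / (1 + 0.045×7.17 + 0.0854×24) = 2.091/3.372 = 0.6201 kJ/s.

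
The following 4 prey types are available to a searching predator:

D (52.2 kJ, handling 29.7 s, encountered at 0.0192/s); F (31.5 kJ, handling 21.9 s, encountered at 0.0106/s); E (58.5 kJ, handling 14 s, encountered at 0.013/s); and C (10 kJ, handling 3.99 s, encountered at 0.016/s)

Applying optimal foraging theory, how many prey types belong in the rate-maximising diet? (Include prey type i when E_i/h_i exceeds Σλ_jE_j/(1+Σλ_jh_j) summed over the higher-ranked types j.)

4

Rank by E/h (kJ/s): E 4.18, C 2.51, D 1.76, F 1.44. Include each in turn until the next type's E/h falls below the running intake rate.
Rate on top 1: 0.6434. C: 2.51 > 0.6434 → include.
Rate on top 2: 0.7389. D: 1.76 > 0.7389 → include.
Rate on top 3: 1.059. F: 1.44 > 1.059 → include.
Optimal diet: E, C, D, F — 4 of 4 types.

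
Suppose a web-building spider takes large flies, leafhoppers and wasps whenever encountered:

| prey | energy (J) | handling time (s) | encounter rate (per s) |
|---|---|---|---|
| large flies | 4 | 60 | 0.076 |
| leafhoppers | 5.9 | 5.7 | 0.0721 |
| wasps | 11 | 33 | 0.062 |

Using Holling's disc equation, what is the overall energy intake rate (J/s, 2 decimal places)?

0.18 J/s

Energy encountered per unit search time: 0.076×4 + 0.0721×5.9 + 0.062×11 = 1.411 J/s.
Handling time per unit search time: 0.076×60 + 0.0721×5.7 + 0.062×33 = 7.017.
Rate = 1.411/(1 + 7.017) = 0.1761 J/s.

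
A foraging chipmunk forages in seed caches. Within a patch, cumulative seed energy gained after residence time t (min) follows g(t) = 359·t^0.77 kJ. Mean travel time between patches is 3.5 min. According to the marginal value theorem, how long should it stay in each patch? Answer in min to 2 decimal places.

Maximise g(t)/(T+t): set derivative to zero → g'(t)(T+t) = g(t).
g'(t) = 0.77·359·t^-0.23. Setting 0.77·359·t^-0.23 = 359·t^0.77/(3.5+t) gives 0.77(3.5+t) = t, so 0.23·t = 0.77×3.5.
t* = 0.77×3.5/0.23 = 11.72 min.

11.72 min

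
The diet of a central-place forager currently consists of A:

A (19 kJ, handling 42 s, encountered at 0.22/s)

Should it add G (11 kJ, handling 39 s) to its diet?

Current rate: (0.22×19)/(1 + 0.22×42) = 0.4082 kJ/s.
G: E/h = 11/39 = 0.2821 kJ/s.
0.2821 < 0.4082, so adding G would lower the average — exclude it.

No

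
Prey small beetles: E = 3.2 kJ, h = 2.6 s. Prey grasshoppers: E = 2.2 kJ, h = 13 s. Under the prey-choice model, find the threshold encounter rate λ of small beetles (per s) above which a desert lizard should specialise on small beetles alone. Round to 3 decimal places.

At the threshold, the rate on small beetles alone equals the profitability of grasshoppers: λ·3.2/(1 + λ·2.6) = 2.2/13 = 0.1692.
Rearranging, λ(3.2 − 0.1692×2.6) = 0.1692, so λ = 0.1692/2.76 = 0.06132 per s.

0.061 per s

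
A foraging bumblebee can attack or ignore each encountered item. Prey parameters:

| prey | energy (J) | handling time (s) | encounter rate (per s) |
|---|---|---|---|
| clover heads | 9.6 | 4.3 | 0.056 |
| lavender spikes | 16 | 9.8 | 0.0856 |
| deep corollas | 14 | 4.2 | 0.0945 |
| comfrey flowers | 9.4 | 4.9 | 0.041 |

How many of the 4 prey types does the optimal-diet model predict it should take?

4

E/h in descending order: deep corollas 3.33, clover heads 2.23, comfrey flowers 1.92, lavender spikes 1.63 J/s. The optimal diet is the largest prefix of this list for which every included type satisfies E_i/h_i > R on the types above it.
Rate on top 1: 0.9471. clover heads: 2.23 > 0.9471 → include.
Rate on top 2: 1.136. comfrey flowers: 1.92 > 1.136 → include.
Rate on top 3: 1.222. lavender spikes: 1.63 > 1.222 → include.
Optimal diet: deep corollas, clover heads, comfrey flowers, lavender spikes — 4 of 4 types.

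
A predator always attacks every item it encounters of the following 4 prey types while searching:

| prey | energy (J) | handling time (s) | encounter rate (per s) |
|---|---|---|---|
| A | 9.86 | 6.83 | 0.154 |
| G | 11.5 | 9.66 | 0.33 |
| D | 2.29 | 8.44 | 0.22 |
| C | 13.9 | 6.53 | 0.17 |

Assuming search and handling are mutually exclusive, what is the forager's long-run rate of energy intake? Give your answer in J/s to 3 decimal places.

0.997 J/s

Energy encountered per unit search time: 0.154×9.86 + 0.33×11.5 + 0.22×2.29 + 0.17×13.9 = 8.18 J/s.
Handling time per unit search time: 0.154×6.83 + 0.33×9.66 + 0.22×8.44 + 0.17×6.53 = 7.207.
Rate = 8.18/(1 + 7.207) = 0.9968 J/s.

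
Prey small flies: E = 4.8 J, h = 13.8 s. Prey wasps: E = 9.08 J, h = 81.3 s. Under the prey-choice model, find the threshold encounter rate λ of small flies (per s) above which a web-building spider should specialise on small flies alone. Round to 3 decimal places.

0.034 per s

At the threshold, the rate on small flies alone equals the profitability of wasps: λ·4.8/(1 + λ·13.8) = 9.08/81.3 = 0.1117.
Rearranging, λ(4.8 − 0.1117×13.8) = 0.1117, so λ = 0.1117/3.259 = 0.03427 per s.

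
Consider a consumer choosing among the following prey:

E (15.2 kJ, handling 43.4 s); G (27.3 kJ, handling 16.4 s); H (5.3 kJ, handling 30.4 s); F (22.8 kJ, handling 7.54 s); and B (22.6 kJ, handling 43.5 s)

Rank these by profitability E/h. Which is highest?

In descending order of E/h:
F: 22.8/7.54 = 3.02 kJ/s
G: 27.3/16.4 = 1.66 kJ/s
B: 22.6/43.5 = 0.52 kJ/s
E: 15.2/43.4 = 0.35 kJ/s
H: 5.3/30.4 = 0.174 kJ/s

F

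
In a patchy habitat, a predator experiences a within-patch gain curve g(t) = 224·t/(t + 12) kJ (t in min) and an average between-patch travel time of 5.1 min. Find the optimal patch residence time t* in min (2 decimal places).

7.82 min

Optimal t* satisfies g'(t*) = g(t*)/(T + t*).
g'(t) = 224·12/(t + 12)². Setting 224·12/(t+12)² = 224t/[(t+12)(5.1+t)] gives 12(5.1+t) = t(t+12), so t² = 12×5.1 = 61.2.
t* = √61.2 = 7.823 min.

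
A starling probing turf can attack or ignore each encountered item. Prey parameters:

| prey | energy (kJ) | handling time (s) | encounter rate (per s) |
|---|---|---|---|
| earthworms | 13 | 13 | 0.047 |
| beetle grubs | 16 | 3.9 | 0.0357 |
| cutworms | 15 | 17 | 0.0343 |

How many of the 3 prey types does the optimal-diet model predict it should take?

Rank by E/h (kJ/s): beetle grubs 4.1, earthworms 1, cutworms 0.882. Include each in turn until the next type's E/h falls below the running intake rate.
Rate on top 1: 0.5014. earthworms: 1 > 0.5014 → include.
Rate on top 2: 0.6755. cutworms: 0.882 > 0.6755 → include.
Optimal diet: beetle grubs, earthworms, cutworms — 3 of 3 types.

3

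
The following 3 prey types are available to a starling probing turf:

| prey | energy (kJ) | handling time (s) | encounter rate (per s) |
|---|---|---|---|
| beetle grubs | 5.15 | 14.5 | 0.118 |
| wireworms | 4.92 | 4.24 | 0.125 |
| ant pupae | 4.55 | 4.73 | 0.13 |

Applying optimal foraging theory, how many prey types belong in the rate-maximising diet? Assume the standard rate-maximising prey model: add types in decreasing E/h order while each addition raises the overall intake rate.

Profitabilities (E/h, kJ/s): wireworms 1.16, ant pupae 0.962, beetle grubs 0.355. Add prey in this order while the next type's profitability exceeds the intake rate on those already taken.
Rate on top 1: 0.402. ant pupae: 0.962 > 0.402 → include.
Rate on top 2: 0.5625. beetle grubs: 0.355 < 0.5625 → exclude; stop.
Optimal diet: wireworms, ant pupae — 2 of 3 types.

2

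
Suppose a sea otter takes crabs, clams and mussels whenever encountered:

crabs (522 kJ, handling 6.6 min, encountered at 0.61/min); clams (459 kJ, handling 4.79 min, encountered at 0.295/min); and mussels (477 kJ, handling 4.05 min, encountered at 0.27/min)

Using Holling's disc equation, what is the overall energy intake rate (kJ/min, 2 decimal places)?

77.35 kJ/min

Energy encountered per unit search time: 0.61×522 + 0.295×459 + 0.27×477 = 582.6 kJ/min.
Handling time per unit search time: 0.61×6.6 + 0.295×4.79 + 0.27×4.05 = 6.533.
Rate = 582.6/(1 + 6.533) = 77.35 kJ/min.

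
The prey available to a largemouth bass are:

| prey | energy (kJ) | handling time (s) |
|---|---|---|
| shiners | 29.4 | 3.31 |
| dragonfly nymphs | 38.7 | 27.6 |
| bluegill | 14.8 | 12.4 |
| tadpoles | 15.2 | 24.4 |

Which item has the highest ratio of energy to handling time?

shiners

In descending order of E/h:
shiners: 29.4/3.31 = 8.88 kJ/s
dragonfly nymphs: 38.7/27.6 = 1.4 kJ/s
bluegill: 14.8/12.4 = 1.19 kJ/s
tadpoles: 15.2/24.4 = 0.623 kJ/s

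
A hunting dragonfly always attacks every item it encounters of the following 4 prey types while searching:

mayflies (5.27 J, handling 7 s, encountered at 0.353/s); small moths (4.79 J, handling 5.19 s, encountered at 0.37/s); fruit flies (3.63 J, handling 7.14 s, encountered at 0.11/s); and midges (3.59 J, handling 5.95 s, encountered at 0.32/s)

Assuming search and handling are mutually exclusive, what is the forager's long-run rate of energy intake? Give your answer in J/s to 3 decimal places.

R = Σλ_iE_i / (1 + Σλ_ih_i)
Numerator: 0.353×5.27 + 0.37×4.79 + 0.11×3.63 + 0.32×3.59 = 5.181
Denominator: 1 + 0.353×7 + 0.37×5.19 + 0.11×7.14 + 0.32×5.95 = 8.081
R = 5.181/8.081 = 0.6411 J/s

0.641 J/s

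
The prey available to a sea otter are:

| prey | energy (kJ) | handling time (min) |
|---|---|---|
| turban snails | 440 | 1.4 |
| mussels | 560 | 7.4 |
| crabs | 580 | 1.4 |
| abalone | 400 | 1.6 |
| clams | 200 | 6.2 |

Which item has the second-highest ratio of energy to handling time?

In descending order of E/h:
crabs: 580/1.4 = 414 kJ/min
turban snails: 440/1.4 = 314 kJ/min
abalone: 400/1.6 = 250 kJ/min
mussels: 560/7.4 = 75.7 kJ/min
clams: 200/6.2 = 32.3 kJ/min

turban snails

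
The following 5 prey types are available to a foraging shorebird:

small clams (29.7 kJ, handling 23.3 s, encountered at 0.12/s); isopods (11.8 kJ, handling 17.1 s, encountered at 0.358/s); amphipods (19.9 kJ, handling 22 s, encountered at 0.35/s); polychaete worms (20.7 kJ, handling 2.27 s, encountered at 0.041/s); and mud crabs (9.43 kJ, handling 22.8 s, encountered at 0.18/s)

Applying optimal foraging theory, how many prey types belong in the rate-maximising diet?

2

E/h in descending order: polychaete worms 9.12, small clams 1.27, amphipods 0.905, isopods 0.69, mud crabs 0.414 kJ/s. The optimal diet is the largest prefix of this list for which every included type satisfies E_i/h_i > R on the types above it.
Rate on top 1: 0.7764. small clams: 1.27 > 0.7764 → include.
Rate on top 2: 1.135. amphipods: 0.905 < 1.135 → exclude; stop.
Optimal diet: polychaete worms, small clams — 2 of 5 types.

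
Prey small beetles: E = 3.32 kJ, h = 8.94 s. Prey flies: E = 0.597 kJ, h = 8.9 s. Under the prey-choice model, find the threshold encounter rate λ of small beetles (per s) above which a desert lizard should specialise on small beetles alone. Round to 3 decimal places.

0.025 per s

Drop flies once their profitability E₂/h₂ falls below the rate achievable on small beetles alone: E₂/h₂ = λE₁/(1 + λh₁).
Solve for λ: λE₁h₂ = E₂(1 + λh₁) → λ(E₁h₂ − E₂h₁) = E₂ → λ = E₂/(E₁h₂ − E₂h₁).
λ = 0.597/(3.32×8.9 − 0.597×8.94) = 0.597/24.21 = 0.02466 per s.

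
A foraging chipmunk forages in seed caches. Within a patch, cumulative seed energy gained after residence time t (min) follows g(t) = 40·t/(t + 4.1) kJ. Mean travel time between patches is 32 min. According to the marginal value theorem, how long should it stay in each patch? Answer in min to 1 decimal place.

Maximise g(t)/(T+t): set derivative to zero → g'(t)(T+t) = g(t).
g'(t) = 40·4.1/(t + 4.1)². Setting 40·4.1/(t+4.1)² = 40t/[(t+4.1)(32+t)] gives 4.1(32+t) = t(t+4.1), so t² = 4.1×32 = 131.2.
t* = √131.2 = 11.45 min.

11.5 min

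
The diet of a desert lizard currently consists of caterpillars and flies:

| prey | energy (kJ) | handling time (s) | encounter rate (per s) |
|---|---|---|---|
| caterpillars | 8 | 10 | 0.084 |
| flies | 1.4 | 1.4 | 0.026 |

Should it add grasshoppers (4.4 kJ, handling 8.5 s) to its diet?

On caterpillars and flies alone, R = ΣλE/(1+Σλh) = 0.7084/1.876 = 0.3775 kJ/s.
Profitability of grasshoppers: 4.4/8.5 = 0.5176 kJ/s.
Since 0.5176 > R, including grasshoppers increases the long-run rate.

Yes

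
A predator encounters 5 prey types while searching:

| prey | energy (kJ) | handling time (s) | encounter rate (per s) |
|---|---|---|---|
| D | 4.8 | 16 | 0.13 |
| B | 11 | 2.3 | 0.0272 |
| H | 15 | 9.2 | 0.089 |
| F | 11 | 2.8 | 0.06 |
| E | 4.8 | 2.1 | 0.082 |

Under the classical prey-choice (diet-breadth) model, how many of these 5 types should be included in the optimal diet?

Profitabilities (E/h, kJ/s): B 4.78, F 3.93, E 2.29, H 1.63, D 0.3. Add prey in this order while the next type's profitability exceeds the intake rate on those already taken.
Rate on top 1: 0.2816. F: 3.93 > 0.2816 → include.
Rate on top 2: 0.7795. E: 2.29 > 0.7795 → include.
Rate on top 3: 0.9644. H: 1.63 > 0.9644 → include.
Rate on top 4: 1.21. D: 0.3 < 1.21 → exclude; stop.
Optimal diet: B, F, E, H — 4 of 5 types.

4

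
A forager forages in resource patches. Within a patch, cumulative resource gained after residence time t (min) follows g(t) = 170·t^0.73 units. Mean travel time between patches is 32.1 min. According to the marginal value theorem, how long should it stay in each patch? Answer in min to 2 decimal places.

By the marginal value theorem, leave when the instantaneous gain rate g'(t) equals the habitat-wide average g(t)/(T + t).
g'(t) = 0.73·170·t^-0.27. Setting 0.73·170·t^-0.27 = 170·t^0.73/(32.1+t) gives 0.73(32.1+t) = t, so 0.27·t = 0.73×32.1.
t* = 0.73×32.1/0.27 = 86.79 min.

86.79 min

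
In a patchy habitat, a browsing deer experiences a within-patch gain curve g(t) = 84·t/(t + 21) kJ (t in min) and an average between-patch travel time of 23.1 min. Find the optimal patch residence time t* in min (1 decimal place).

22.0 min

By the marginal value theorem, leave when the instantaneous gain rate g'(t) equals the habitat-wide average g(t)/(T + t).
g'(t) = 84·21/(t + 21)². Setting 84·21/(t+21)² = 84t/[(t+21)(23.1+t)] gives 21(23.1+t) = t(t+21), so t² = 21×23.1 = 485.1.
t* = √485.1 = 22.02 min.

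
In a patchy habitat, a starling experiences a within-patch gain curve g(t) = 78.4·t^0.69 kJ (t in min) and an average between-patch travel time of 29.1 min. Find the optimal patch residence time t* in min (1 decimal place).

Optimal t* satisfies g'(t*) = g(t*)/(T + t*).
g'(t) = 0.69·78.4·t^-0.31. Setting 0.69·78.4·t^-0.31 = 78.4·t^0.69/(29.1+t) gives 0.69(29.1+t) = t, so 0.31·t = 0.69×29.1.
t* = 0.69×29.1/0.31 = 64.77 min.

64.8 min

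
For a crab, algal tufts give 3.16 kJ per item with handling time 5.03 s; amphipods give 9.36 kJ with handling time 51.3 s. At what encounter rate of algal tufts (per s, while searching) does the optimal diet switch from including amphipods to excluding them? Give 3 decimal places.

0.081 per s

At the threshold, the rate on algal tufts alone equals the profitability of amphipods: λ·3.16/(1 + λ·5.03) = 9.36/51.3 = 0.1825.
Rearranging, λ(3.16 − 0.1825×5.03) = 0.1825, so λ = 0.1825/2.242 = 0.08137 per s.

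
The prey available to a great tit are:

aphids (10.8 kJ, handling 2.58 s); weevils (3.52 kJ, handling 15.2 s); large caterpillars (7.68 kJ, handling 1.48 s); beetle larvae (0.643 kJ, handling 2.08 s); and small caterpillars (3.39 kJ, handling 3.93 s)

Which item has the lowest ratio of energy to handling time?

weevils

Profitability E/h (kJ/s): aphids = 10.8/2.58 = 4.19, weevils = 3.52/15.2 = 0.232, large caterpillars = 7.68/1.48 = 5.19, beetle larvae = 0.643/2.08 = 0.309, small caterpillars = 3.39/3.93 = 0.863.
Ranked: large caterpillars > aphids > small caterpillars > beetle larvae > weevils.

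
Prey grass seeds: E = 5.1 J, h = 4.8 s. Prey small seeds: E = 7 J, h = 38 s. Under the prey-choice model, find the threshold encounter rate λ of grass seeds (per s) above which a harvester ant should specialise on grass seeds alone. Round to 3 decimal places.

0.044 per s

Drop small seeds once their profitability E₂/h₂ falls below the rate achievable on grass seeds alone: E₂/h₂ = λE₁/(1 + λh₁).
Solve for λ: λE₁h₂ = E₂(1 + λh₁) → λ(E₁h₂ − E₂h₁) = E₂ → λ = E₂/(E₁h₂ − E₂h₁).
λ = 7/(5.1×38 − 7×4.8) = 7/160.2 = 0.0437 per s.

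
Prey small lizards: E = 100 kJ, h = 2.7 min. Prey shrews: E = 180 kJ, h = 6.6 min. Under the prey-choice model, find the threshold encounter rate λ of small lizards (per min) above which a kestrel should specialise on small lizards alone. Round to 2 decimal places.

1.03 per min

At the threshold, the rate on small lizards alone equals the profitability of shrews: λ·100/(1 + λ·2.7) = 180/6.6 = 27.27.
Rearranging, λ(100 − 27.27×2.7) = 27.27, so λ = 27.27/26.36 = 1.034 per min.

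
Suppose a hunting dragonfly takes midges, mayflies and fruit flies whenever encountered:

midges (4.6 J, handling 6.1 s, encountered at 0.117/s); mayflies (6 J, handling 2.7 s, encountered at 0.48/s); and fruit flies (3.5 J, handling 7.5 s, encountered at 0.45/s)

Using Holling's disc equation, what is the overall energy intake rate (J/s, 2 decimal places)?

0.78 J/s

R = Σλ_iE_i / (1 + Σλ_ih_i)
Numerator: 0.117×4.6 + 0.48×6 + 0.45×3.5 = 4.993
Denominator: 1 + 0.117×6.1 + 0.48×2.7 + 0.45×7.5 = 6.385
R = 4.993/6.385 = 0.7821 J/s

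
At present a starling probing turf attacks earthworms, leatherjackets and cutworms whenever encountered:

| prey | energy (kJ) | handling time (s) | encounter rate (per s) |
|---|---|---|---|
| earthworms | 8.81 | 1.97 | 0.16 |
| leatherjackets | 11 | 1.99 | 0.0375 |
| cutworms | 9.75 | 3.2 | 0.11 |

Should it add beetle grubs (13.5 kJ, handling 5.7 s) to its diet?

Yes

Current rate: (0.16×8.81 + 0.0375×11 + 0.11×9.75)/(1 + 0.16×1.97 + 0.0375×1.99 + 0.11×3.2) = 1.662 kJ/s.
beetle grubs: E/h = 13.5/5.7 = 2.368 kJ/s.
Since 2.368 > R, including beetle grubs increases the long-run rate.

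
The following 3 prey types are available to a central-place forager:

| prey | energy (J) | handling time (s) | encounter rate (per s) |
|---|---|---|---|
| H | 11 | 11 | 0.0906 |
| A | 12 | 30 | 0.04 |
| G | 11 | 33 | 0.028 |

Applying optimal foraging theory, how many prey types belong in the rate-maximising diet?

Profitabilities (E/h, J/s): H 1, A 0.4, G 0.333. Add prey in this order while the next type's profitability exceeds the intake rate on those already taken.
Rate on top 1: 0.4991. A: 0.4 < 0.4991 → exclude; stop.
Optimal diet: H — 1 of 3 types.

1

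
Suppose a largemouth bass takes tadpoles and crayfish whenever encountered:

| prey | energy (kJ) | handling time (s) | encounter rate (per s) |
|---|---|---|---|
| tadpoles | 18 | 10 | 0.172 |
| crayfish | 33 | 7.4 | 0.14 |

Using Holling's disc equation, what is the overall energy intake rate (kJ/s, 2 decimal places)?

R = (0.172×18 + 0.14×33) / (1 + 0.172×10 + 0.14×7.4) = 7.716/3.756 = 2.054 kJ/s.

2.05 kJ/s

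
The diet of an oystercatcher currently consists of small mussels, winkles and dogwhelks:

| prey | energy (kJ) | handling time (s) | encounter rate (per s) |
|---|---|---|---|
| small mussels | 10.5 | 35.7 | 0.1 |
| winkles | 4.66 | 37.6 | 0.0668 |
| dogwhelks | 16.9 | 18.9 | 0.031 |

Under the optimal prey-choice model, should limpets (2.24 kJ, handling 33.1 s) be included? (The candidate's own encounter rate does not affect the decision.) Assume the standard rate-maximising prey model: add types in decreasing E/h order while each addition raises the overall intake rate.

Intake rate on the current diet: R = (0.1×10.5 + 0.0668×4.66 + 0.031×16.9) / (1 + 0.1×35.7 + 0.0668×37.6 + 0.031×18.9) = 1.885/7.668 = 0.2459 kJ/s.
limpets: E/h = 2.24/33.1 = 0.06767 kJ/s.
0.06767 < 0.2459, so adding limpets would lower the average — exclude it.

No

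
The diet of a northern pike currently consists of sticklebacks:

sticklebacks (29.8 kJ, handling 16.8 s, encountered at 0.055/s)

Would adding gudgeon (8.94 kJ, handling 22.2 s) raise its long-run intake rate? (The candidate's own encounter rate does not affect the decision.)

No

Current rate: (0.055×29.8)/(1 + 0.055×16.8) = 0.8519 kJ/s.
Profitability of gudgeon: 8.94/22.2 = 0.4027 kJ/s.
0.4027 < 0.8519, so adding gudgeon would lower the average — exclude it.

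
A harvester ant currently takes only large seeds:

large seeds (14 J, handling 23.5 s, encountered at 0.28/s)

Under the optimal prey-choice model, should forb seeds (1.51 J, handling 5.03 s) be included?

No

Current rate: (0.28×14)/(1 + 0.28×23.5) = 0.5172 J/s.
forb seeds: E/h = 1.51/5.03 = 0.3002 J/s.
0.3002 < 0.5172, so adding forb seeds would lower the average — exclude it.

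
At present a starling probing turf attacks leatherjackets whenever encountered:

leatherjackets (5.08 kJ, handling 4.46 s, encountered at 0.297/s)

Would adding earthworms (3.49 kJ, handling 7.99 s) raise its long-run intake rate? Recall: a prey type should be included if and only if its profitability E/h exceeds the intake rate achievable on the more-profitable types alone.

No

On leatherjackets alone, R = ΣλE/(1+Σλh) = 1.509/2.325 = 0.649 kJ/s.
Profitability of earthworms: 3.49/7.99 = 0.4368 kJ/s.
0.4368 < 0.649, so adding earthworms would lower the average — exclude it.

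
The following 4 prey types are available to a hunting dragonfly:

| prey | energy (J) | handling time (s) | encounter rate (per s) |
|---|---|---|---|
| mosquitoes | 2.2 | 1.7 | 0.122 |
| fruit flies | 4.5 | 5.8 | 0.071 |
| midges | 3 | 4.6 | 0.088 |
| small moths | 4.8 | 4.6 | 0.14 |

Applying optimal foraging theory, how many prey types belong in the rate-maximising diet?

4

Rank by E/h (J/s): mosquitoes 1.29, small moths 1.04, fruit flies 0.776, midges 0.652. Include each in turn until the next type's E/h falls below the running intake rate.
Rate on top 1: 0.2223. small moths: 1.04 > 0.2223 → include.
Rate on top 2: 0.5079. fruit flies: 0.776 > 0.5079 → include.
Rate on top 3: 0.5567. midges: 0.652 > 0.5567 → include.
Optimal diet: mosquitoes, small moths, fruit flies, midges — 4 of 4 types.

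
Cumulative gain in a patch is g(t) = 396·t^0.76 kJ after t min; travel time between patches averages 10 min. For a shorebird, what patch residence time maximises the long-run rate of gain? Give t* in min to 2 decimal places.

31.67 min

Maximise g(t)/(T+t): set derivative to zero → g'(t)(T+t) = g(t).
g'(t) = 0.76·396·t^-0.24. Setting 0.76·396·t^-0.24 = 396·t^0.76/(10+t) gives 0.76(10+t) = t, so 0.24·t = 0.76×10.
t* = 0.76×10/0.24 = 31.67 min.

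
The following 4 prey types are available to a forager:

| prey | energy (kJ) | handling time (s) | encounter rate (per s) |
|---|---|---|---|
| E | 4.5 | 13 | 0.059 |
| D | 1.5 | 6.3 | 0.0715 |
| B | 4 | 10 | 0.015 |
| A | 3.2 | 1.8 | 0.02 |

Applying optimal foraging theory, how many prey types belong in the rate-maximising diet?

4

Profitabilities (E/h, kJ/s): A 1.78, B 0.4, E 0.346, D 0.238. Add prey in this order while the next type's profitability exceeds the intake rate on those already taken.
Rate on top 1: 0.06178. B: 0.4 > 0.06178 → include.
Rate on top 2: 0.1046. E: 0.346 > 0.1046 → include.
Rate on top 3: 0.1994. D: 0.238 > 0.1994 → include.
Optimal diet: A, B, E, D — 4 of 4 types.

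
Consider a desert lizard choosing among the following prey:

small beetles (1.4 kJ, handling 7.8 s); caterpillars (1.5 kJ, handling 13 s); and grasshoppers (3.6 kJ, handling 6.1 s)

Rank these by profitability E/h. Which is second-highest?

small beetles

In descending order of E/h:
grasshoppers: 3.6/6.1 = 0.59 kJ/s
small beetles: 1.4/7.8 = 0.179 kJ/s
caterpillars: 1.5/13 = 0.115 kJ/s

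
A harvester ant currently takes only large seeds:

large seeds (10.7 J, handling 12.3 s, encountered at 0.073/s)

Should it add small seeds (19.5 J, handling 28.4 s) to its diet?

Yes

On large seeds alone, R = ΣλE/(1+Σλh) = 0.7811/1.898 = 0.4116 J/s.
small seeds: E/h = 19.5/28.4 = 0.6866 J/s.
0.6866 > 0.4116, so adding small seeds raises the average — include it.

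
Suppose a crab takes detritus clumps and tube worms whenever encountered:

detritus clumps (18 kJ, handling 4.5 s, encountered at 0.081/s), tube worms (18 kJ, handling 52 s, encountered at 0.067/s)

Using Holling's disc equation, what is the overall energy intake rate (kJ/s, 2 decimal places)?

R = (0.081×18 + 0.067×18) / (1 + 0.081×4.5 + 0.067×52) = 2.664/4.848 = 0.5494 kJ/s.

0.55 kJ/s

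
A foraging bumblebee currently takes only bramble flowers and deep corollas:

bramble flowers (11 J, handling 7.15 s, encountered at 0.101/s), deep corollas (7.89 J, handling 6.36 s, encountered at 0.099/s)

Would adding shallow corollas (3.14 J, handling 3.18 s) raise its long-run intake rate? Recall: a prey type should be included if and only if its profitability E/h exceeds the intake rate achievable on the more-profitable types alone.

Current rate: (0.101×11 + 0.099×7.89)/(1 + 0.101×7.15 + 0.099×6.36) = 0.8045 J/s.
shallow corollas: E/h = 3.14/3.18 = 0.9874 J/s.
0.9874 > 0.8045, so adding shallow corollas raises the average — include it.

Yes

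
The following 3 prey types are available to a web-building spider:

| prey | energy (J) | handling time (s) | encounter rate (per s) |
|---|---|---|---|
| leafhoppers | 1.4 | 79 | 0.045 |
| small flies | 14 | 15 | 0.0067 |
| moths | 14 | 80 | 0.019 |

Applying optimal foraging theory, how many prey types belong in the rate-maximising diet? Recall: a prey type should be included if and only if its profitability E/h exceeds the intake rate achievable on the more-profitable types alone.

Profitabilities (E/h, J/s): small flies 0.933, moths 0.175, leafhoppers 0.0177. Add prey in this order while the next type's profitability exceeds the intake rate on those already taken.
Rate on top 1: 0.08523. moths: 0.175 > 0.08523 → include.
Rate on top 2: 0.1373. leafhoppers: 0.0177 < 0.1373 → exclude; stop.
Optimal diet: small flies, moths — 2 of 3 types.

2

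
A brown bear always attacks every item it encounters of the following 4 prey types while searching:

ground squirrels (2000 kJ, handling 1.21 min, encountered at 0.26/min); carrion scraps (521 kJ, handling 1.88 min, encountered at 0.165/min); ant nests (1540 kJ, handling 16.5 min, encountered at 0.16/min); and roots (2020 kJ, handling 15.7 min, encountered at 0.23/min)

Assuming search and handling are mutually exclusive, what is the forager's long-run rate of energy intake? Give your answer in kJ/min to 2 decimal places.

R = (0.26×2000 + 0.165×521 + 0.16×1540 + 0.23×2020) / (1 + 0.26×1.21 + 0.165×1.88 + 0.16×16.5 + 0.23×15.7) = 1317/7.876 = 167.2 kJ/min.

167.22 kJ/min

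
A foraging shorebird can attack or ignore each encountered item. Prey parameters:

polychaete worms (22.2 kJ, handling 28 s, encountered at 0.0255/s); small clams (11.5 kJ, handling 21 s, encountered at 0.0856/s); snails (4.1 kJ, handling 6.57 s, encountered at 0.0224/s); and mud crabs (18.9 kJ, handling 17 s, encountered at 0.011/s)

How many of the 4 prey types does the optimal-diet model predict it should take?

E/h in descending order: mud crabs 1.11, polychaete worms 0.793, snails 0.624, small clams 0.548 kJ/s. The optimal diet is the largest prefix of this list for which every included type satisfies E_i/h_i > R on the types above it.
Rate on top 1: 0.1751. polychaete worms: 0.793 > 0.1751 → include.
Rate on top 2: 0.4072. snails: 0.624 > 0.4072 → include.
Rate on top 3: 0.4227. small clams: 0.548 > 0.4227 → include.
Optimal diet: mud crabs, polychaete worms, snails, small clams — 4 of 4 types.

4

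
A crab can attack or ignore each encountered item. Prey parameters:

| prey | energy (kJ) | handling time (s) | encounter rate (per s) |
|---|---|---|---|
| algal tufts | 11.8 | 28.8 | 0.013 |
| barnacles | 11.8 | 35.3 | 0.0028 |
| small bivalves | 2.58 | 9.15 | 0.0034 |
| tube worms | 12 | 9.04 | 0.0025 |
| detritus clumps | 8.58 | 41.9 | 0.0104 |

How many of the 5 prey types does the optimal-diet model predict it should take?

Rank by E/h (kJ/s): tube worms 1.33, algal tufts 0.41, barnacles 0.334, small bivalves 0.282, detritus clumps 0.205. Include each in turn until the next type's E/h falls below the running intake rate.
Rate on top 1: 0.02934. algal tufts: 0.41 > 0.02934 → include.
Rate on top 2: 0.1313. barnacles: 0.334 > 0.1313 → include.
Rate on top 3: 0.1447. small bivalves: 0.282 > 0.1447 → include.
Rate on top 4: 0.1475. detritus clumps: 0.205 > 0.1475 → include.
Optimal diet: tube worms, algal tufts, barnacles, small bivalves, detritus clumps — 5 of 5 types.

5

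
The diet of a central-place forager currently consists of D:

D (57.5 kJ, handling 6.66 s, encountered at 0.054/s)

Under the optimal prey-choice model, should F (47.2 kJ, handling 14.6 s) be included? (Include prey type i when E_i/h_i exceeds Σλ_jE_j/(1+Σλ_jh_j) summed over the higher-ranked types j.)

On D alone, R = ΣλE/(1+Σλh) = 3.105/1.36 = 2.284 kJ/s.
F: E/h = 47.2/14.6 = 3.233 kJ/s.
3.233 > 2.284, so adding F raises the average — include it.

Yes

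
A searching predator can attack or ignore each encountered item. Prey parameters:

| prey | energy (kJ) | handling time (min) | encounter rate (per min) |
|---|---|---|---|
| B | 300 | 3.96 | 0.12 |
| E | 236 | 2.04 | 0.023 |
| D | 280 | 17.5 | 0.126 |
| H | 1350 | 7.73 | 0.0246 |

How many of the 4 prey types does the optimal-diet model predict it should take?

Profitabilities (E/h, kJ/min): H 175, E 116, B 75.8, D 16. Add prey in this order while the next type's profitability exceeds the intake rate on those already taken.
Rate on top 1: 27.9. E: 116 > 27.9 → include.
Rate on top 2: 31.23. B: 75.8 > 31.23 → include.
Rate on top 3: 43.59. D: 16 < 43.59 → exclude; stop.
Optimal diet: H, E, B — 3 of 4 types.

3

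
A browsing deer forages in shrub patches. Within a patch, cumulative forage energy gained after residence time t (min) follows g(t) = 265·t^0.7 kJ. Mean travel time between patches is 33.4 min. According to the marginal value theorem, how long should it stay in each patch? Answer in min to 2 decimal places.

Optimal t* satisfies g'(t*) = g(t*)/(T + t*).
g'(t) = 0.7·265·t^-0.3. Setting 0.7·265·t^-0.3 = 265·t^0.7/(33.4+t) gives 0.7(33.4+t) = t, so 0.30·t = 0.7×33.4.
t* = 0.7×33.4/0.30 = 77.93 min.

77.93 min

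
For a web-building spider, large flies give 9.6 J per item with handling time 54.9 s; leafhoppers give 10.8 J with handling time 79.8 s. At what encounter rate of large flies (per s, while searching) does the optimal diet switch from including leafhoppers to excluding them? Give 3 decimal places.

0.062 per s

The zero-one rule: include leafhoppers iff E₂/h₂ > λE₁/(1+λh₁). Equality gives the switch point.
λE₁h₂ = E₂ + λE₂h₁ ⇒ λ = E₂/(E₁h₂ − E₂h₁) = 10.8/(766.1 − 592.9) = 0.06237 per s.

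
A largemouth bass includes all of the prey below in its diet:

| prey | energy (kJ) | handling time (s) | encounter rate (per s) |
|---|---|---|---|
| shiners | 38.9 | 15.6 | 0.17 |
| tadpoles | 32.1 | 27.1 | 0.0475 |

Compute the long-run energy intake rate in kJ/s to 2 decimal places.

1.65 kJ/s

R = Σλ_iE_i / (1 + Σλ_ih_i)
Numerator: 0.17×38.9 + 0.0475×32.1 = 8.138
Denominator: 1 + 0.17×15.6 + 0.0475×27.1 = 4.939
R = 8.138/4.939 = 1.648 kJ/s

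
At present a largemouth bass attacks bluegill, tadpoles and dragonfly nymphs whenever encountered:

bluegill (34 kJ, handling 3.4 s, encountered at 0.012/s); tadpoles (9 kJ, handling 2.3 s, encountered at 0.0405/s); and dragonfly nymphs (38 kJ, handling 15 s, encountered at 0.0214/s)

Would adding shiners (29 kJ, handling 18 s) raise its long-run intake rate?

On bluegill, tadpoles and dragonfly nymphs alone, R = ΣλE/(1+Σλh) = 1.586/1.455 = 1.09 kJ/s.
Profitability of shiners: 29/18 = 1.611 kJ/s.
1.611 > 1.09, so adding shiners raises the average — include it.

Yes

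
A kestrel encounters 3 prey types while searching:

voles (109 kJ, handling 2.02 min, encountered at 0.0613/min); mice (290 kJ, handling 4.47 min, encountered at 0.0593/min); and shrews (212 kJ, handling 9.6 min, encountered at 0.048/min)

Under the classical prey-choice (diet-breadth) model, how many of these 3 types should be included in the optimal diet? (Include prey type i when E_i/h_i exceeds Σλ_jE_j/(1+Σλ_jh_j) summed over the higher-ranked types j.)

3

Rank by E/h (kJ/min): mice 64.9, voles 54, shrews 22.1. Include each in turn until the next type's E/h falls below the running intake rate.
Rate on top 1: 13.59. voles: 54 > 13.59 → include.
Rate on top 2: 17.19. shrews: 22.1 > 17.19 → include.
Optimal diet: mice, voles, shrews — 3 of 3 types.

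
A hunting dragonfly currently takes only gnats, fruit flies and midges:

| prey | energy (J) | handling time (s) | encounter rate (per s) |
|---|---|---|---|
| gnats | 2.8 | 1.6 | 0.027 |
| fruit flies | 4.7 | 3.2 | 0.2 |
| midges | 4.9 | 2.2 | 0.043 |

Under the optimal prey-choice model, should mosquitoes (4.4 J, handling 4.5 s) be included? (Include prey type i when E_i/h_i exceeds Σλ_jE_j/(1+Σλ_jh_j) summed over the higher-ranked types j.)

Current rate: (0.027×2.8 + 0.2×4.7 + 0.043×4.9)/(1 + 0.027×1.6 + 0.2×3.2 + 0.043×2.2) = 0.6898 J/s.
Profitability of mosquitoes: 4.4/4.5 = 0.9778 J/s.
Since 0.9778 > R, including mosquitoes increases the long-run rate.

Yes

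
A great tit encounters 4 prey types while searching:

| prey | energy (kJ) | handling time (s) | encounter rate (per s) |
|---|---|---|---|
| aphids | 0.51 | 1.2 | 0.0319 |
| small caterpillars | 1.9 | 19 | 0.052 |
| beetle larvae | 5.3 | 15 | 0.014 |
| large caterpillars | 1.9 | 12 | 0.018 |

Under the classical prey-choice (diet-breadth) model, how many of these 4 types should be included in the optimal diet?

Profitabilities (E/h, kJ/s): aphids 0.425, beetle larvae 0.353, large caterpillars 0.158, small caterpillars 0.1. Add prey in this order while the next type's profitability exceeds the intake rate on those already taken.
Rate on top 1: 0.01567. beetle larvae: 0.353 > 0.01567 → include.
Rate on top 2: 0.07247. large caterpillars: 0.158 > 0.07247 → include.
Rate on top 3: 0.08514. small caterpillars: 0.1 > 0.08514 → include.
Optimal diet: aphids, beetle larvae, large caterpillars, small caterpillars — 4 of 4 types.

4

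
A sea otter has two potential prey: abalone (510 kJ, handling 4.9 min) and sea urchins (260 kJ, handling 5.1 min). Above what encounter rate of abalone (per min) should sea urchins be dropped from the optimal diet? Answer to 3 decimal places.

The zero-one rule: include sea urchins iff E₂/h₂ > λE₁/(1+λh₁). Equality gives the switch point.
λE₁h₂ = E₂ + λE₂h₁ ⇒ λ = E₂/(E₁h₂ − E₂h₁) = 260/(2601 − 1274) = 0.1959 per min.

0.196 per min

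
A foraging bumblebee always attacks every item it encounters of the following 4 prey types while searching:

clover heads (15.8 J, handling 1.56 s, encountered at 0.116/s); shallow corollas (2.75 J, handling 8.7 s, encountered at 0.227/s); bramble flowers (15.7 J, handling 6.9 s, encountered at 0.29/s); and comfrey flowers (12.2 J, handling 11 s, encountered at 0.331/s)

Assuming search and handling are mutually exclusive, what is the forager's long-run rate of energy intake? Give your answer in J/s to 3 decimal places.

1.256 J/s

R = (0.116×15.8 + 0.227×2.75 + 0.29×15.7 + 0.331×12.2) / (1 + 0.116×1.56 + 0.227×8.7 + 0.29×6.9 + 0.331×11) = 11.05/8.798 = 1.256 J/s.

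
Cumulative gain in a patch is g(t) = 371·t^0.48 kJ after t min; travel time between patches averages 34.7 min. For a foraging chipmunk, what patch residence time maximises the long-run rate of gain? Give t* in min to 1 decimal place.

By the marginal value theorem, leave when the instantaneous gain rate g'(t) equals the habitat-wide average g(t)/(T + t).
g'(t) = 0.48·371·t^-0.52. Setting 0.48·371·t^-0.52 = 371·t^0.48/(34.7+t) gives 0.48(34.7+t) = t, so 0.52·t = 0.48×34.7.
t* = 0.48×34.7/0.52 = 32.03 min.

32.0 min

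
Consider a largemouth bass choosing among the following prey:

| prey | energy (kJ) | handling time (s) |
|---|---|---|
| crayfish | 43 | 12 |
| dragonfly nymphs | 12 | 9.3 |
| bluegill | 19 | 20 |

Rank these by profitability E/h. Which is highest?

crayfish

Profitability E/h (kJ/s): crayfish = 43/12 = 3.58, dragonfly nymphs = 12/9.3 = 1.29, bluegill = 19/20 = 0.95.
Ranked: crayfish > dragonfly nymphs > bluegill.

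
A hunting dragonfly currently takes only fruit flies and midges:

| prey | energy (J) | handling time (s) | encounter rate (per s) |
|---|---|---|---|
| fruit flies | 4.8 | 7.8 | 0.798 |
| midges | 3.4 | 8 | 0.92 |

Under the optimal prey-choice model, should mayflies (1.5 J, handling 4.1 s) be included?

No

On fruit flies and midges alone, R = ΣλE/(1+Σλh) = 6.958/14.58 = 0.4771 J/s.
Profitability of mayflies: 1.5/4.1 = 0.3659 J/s.
Since 0.3659 < R, time spent handling mayflies is better spent searching.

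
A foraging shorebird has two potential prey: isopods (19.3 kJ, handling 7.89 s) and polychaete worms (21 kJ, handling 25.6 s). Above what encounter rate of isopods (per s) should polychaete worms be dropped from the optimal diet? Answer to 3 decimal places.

0.064 per s

The zero-one rule: include polychaete worms iff E₂/h₂ > λE₁/(1+λh₁). Equality gives the switch point.
λE₁h₂ = E₂ + λE₂h₁ ⇒ λ = E₂/(E₁h₂ − E₂h₁) = 21/(494.1 − 165.7) = 0.06395 per s.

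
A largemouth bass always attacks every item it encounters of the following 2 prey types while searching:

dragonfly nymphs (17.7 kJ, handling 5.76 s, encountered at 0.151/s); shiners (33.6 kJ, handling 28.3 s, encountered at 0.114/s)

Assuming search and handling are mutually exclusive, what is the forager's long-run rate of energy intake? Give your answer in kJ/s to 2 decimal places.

1.28 kJ/s

R = Σλ_iE_i / (1 + Σλ_ih_i)
Numerator: 0.151×17.7 + 0.114×33.6 = 6.503
Denominator: 1 + 0.151×5.76 + 0.114×28.3 = 5.096
R = 6.503/5.096 = 1.276 kJ/s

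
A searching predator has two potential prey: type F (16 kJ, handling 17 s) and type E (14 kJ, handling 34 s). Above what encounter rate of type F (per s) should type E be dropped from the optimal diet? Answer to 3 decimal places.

The zero-one rule: include type E iff E₂/h₂ > λE₁/(1+λh₁). Equality gives the switch point.
λE₁h₂ = E₂ + λE₂h₁ ⇒ λ = E₂/(E₁h₂ − E₂h₁) = 14/(544 − 238) = 0.04575 per s.

0.046 per s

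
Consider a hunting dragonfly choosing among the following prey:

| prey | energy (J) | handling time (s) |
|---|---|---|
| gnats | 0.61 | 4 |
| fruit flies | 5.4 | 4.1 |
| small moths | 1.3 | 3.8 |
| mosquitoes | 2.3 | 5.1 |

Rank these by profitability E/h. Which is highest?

fruit flies

In descending order of E/h:
fruit flies: 5.4/4.1 = 1.32 J/s
mosquitoes: 2.3/5.1 = 0.451 J/s
small moths: 1.3/3.8 = 0.342 J/s
gnats: 0.61/4 = 0.152 J/s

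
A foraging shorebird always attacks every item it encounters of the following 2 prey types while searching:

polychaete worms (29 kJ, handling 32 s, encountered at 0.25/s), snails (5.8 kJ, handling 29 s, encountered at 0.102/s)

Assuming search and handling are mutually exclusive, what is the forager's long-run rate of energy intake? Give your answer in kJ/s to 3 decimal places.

0.656 kJ/s

Energy encountered per unit search time: 0.25×29 + 0.102×5.8 = 7.842 kJ/s.
Handling time per unit search time: 0.25×32 + 0.102×29 = 10.96.
Rate = 7.842/(1 + 10.96) = 0.6558 kJ/s.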